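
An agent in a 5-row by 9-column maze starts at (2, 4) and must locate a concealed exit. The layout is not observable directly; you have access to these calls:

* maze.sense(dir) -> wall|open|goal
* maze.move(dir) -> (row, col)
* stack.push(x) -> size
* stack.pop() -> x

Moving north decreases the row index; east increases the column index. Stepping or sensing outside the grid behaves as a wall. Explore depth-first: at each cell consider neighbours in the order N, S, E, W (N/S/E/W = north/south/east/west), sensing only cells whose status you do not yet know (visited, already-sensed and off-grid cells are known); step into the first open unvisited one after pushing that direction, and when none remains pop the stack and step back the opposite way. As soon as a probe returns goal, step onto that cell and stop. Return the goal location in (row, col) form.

Act: sense[dir→north]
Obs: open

Act: push[x→north]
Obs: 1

Act: move[dir→north]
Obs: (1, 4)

Act: sense[dir→north]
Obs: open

Act: push[x→north]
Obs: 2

Act: move[dir→north]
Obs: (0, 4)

Act: sense[dir→east]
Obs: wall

Act: sense[dir→west]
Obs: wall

Act: pop[]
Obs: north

Act: move[dir→south]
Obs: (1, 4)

Act: sense[dir→east]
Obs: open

Act: push[x→east]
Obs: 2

Act: move[dir→east]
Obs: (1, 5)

Act: sense[dir→south]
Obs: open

Act: push[x→south]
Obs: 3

Act: move[dir→south]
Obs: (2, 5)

Act: sense[dir→south]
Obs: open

Act: push[x→south]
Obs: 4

Act: move[dir→south]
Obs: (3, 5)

Act: sense[dir→south]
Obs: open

Act: push[x→south]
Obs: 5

Act: move[dir→south]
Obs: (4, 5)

Act: sense[dir→east]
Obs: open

Act: push[x→east]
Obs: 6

Act: move[dir→east]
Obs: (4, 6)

Act: sense[dir→north]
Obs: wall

Act: sense[dir→east]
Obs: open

Act: push[x→east]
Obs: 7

Act: move[dir→east]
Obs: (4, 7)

Act: sense[dir→north]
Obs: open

Act: push[x→north]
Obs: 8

Act: move[dir→north]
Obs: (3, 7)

Act: sense[dir→north]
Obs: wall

Act: sense[dir→east]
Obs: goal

Act: move[dir→east]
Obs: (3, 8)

Answer: (3, 8)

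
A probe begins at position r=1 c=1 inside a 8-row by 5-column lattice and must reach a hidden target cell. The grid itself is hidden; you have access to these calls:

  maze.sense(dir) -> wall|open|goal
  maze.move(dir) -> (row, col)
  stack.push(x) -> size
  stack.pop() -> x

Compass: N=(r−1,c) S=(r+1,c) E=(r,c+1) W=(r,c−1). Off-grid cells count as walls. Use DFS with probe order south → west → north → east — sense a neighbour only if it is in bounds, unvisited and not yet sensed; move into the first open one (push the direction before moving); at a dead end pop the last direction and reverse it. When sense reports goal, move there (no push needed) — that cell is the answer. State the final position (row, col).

// maze.sense(dir='south') -> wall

// maze.sense(dir='west') -> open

// stack.push(x='west') -> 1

// maze.move(dir='west') -> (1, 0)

// maze.sense(dir='south') -> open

// stack.push(x='south') -> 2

// maze.move(dir='south') -> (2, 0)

// maze.sense(dir='south') -> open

// stack.push(x='south') -> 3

// maze.move(dir='south') -> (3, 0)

// maze.sense(dir='south') -> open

// stack.push(x='south') -> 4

// maze.move(dir='south') -> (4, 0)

// maze.sense(dir='south') -> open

// stack.push(x='south') -> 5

// maze.move(dir='south') -> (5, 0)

// maze.sense(dir='south') -> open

// stack.push(x='south') -> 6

// maze.move(dir='south') -> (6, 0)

// maze.sense(dir='south') -> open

// stack.push(x='south') -> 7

// maze.move(dir='south') -> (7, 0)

// maze.sense(dir='east') -> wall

// stack.pop() -> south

// maze.move(dir='north') -> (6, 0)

// maze.sense(dir='east') -> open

// stack.push(x='east') -> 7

// maze.move(dir='east') -> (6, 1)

// maze.sense(dir='north') -> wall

// maze.sense(dir='east') -> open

// stack.push(x='east') -> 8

// maze.move(dir='east') -> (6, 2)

// maze.sense(dir='south') -> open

// stack.push(x='south') -> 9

// maze.move(dir='south') -> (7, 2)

// maze.sense(dir='east') -> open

// stack.push(x='east') -> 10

// maze.move(dir='east') -> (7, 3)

// maze.sense(dir='north') -> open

// stack.push(x='north') -> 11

// maze.move(dir='north') -> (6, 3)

// maze.sense(dir='north') -> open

// stack.push(x='north') -> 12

// maze.move(dir='north') -> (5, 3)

// maze.sense(dir='west') -> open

// stack.push(x='west') -> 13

// maze.move(dir='west') -> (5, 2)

// maze.sense(dir='north') -> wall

// stack.pop() -> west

// maze.move(dir='east') -> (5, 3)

// maze.sense(dir='north') -> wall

// maze.sense(dir='east') -> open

// stack.push(x='east') -> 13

// maze.move(dir='east') -> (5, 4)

// maze.sense(dir='south') -> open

// stack.push(x='south') -> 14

// maze.move(dir='south') -> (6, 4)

// maze.sense(dir='south') -> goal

// maze.move(dir='south') -> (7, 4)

Answer: (7, 4)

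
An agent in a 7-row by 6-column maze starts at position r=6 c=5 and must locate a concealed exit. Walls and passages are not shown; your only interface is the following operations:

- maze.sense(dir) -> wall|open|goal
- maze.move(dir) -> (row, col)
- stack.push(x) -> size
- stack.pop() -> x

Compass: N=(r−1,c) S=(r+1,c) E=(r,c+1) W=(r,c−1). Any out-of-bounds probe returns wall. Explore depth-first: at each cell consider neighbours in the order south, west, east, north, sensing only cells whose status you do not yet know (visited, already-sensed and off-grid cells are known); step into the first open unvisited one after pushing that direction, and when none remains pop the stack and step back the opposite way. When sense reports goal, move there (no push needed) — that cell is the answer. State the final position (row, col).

% sense dir: west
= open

% push x: west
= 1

% move dir: west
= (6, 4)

% sense dir: west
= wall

% sense dir: north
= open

% push x: north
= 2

% move dir: north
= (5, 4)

% sense dir: west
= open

% push x: west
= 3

% move dir: west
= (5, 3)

% sense dir: west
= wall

% sense dir: north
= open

% push x: north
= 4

% move dir: north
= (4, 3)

% sense dir: west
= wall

% sense dir: east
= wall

% sense dir: north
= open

% push x: north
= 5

% move dir: north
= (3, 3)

% sense dir: west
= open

% push x: west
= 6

% move dir: west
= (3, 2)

% sense dir: west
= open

% push x: west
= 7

% move dir: west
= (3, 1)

% sense dir: south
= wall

% sense dir: west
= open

% push x: west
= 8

% move dir: west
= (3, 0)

% sense dir: south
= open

% push x: south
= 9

% move dir: south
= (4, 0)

% sense dir: south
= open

% push x: south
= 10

% move dir: south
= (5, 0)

% sense dir: south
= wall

% sense dir: east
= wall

% pop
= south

% move dir: north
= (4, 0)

% pop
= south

% move dir: north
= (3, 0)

% sense dir: north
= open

% push x: north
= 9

% move dir: north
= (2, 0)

% sense dir: east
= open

% push x: east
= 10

% move dir: east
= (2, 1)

% sense dir: east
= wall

% sense dir: north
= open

% push x: north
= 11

% move dir: north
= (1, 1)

% sense dir: west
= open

% push x: west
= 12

% move dir: west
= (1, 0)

% sense dir: north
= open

% push x: north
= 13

% move dir: north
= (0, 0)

% sense dir: east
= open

% push x: east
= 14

% move dir: east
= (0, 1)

% sense dir: east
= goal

% move dir: east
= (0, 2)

Answer: (0, 2)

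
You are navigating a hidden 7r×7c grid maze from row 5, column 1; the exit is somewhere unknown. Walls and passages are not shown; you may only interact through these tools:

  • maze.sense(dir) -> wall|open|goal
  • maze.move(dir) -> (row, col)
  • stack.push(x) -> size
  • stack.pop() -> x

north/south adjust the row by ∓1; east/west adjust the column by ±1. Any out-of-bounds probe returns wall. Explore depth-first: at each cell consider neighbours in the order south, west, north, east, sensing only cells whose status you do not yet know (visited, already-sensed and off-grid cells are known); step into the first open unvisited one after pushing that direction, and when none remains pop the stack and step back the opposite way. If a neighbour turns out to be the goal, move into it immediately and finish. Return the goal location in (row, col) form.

# sense(dir=south) -> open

# push(x=south) -> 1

# move(dir=south) -> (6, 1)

# sense(dir=west) -> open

# push(x=west) -> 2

# move(dir=west) -> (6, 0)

# sense(dir=north) -> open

# push(x=north) -> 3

# move(dir=north) -> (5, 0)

# sense(dir=north) -> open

# push(x=north) -> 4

# move(dir=north) -> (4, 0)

# sense(dir=north) -> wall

# sense(dir=east) -> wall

# pop() -> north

# move(dir=south) -> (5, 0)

# pop() -> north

# move(dir=south) -> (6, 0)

# pop() -> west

# move(dir=east) -> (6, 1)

# sense(dir=east) -> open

# push(x=east) -> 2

# move(dir=east) -> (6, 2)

# sense(dir=north) -> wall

# sense(dir=east) -> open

# push(x=east) -> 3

# move(dir=east) -> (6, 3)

# sense(dir=north) -> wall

# sense(dir=east) -> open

# push(x=east) -> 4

# move(dir=east) -> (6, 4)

# sense(dir=north) -> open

# push(x=north) -> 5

# move(dir=north) -> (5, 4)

# sense(dir=north) -> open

# push(x=north) -> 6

# move(dir=north) -> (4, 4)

# sense(dir=west) -> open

# push(x=west) -> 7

# move(dir=west) -> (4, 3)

# sense(dir=west) -> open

# push(x=west) -> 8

# move(dir=west) -> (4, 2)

# sense(dir=north) -> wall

# pop() -> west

# move(dir=east) -> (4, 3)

# sense(dir=north) -> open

# push(x=north) -> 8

# move(dir=north) -> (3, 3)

# sense(dir=north) -> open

# push(x=north) -> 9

# move(dir=north) -> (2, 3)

# sense(dir=west) -> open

# push(x=west) -> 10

# move(dir=west) -> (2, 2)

# sense(dir=west) -> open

# push(x=west) -> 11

# move(dir=west) -> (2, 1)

# sense(dir=south) -> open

# push(x=south) -> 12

# move(dir=south) -> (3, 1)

# pop() -> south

# move(dir=north) -> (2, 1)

# sense(dir=west) -> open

# push(x=west) -> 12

# move(dir=west) -> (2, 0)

# sense(dir=north) -> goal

# move(dir=north) -> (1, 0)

Answer: (1, 0)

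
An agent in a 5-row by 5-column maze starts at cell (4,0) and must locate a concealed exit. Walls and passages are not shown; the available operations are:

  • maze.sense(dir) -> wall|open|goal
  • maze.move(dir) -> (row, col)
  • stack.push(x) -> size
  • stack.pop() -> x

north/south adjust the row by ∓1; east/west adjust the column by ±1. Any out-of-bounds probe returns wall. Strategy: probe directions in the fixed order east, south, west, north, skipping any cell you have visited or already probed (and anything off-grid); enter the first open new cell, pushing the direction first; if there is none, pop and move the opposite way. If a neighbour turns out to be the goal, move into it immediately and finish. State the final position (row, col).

Now I run maze.sense using dir: east, : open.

Using stack.push using x: east, giving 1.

I try maze.move using dir: east, → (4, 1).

Next I call maze.sense using dir: east, yielding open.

I invoke stack.push using x: east, and observe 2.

I call maze.move using dir: east, and get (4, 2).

I use maze.sense using dir: east, and observe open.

Next I call stack.push using x: east, which returns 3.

I run maze.move using dir: east, and observe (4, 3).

I invoke maze.sense using dir: east, which returns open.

I try stack.push using x: east, which returns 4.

I run maze.move using dir: east, → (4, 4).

I run maze.sense using dir: north, : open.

Calling stack.push using x: north, and see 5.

I use maze.move using dir: north, — result: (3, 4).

I use maze.sense using dir: west, and see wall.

I run maze.sense using dir: north, which returns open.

Then stack.push using x: north, giving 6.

I invoke maze.move using dir: north, yielding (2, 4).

Next I call maze.sense using dir: west, — result: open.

I try stack.push using x: west, and see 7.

Using maze.move using dir: west, — result: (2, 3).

I invoke maze.sense using dir: west, and see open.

Using stack.push using x: west, and get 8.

Invoking maze.move using dir: west, — result: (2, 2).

Calling maze.sense using dir: south, giving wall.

Next I call maze.sense using dir: west, and observe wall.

I use maze.sense using dir: north, yielding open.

I use stack.push using x: north, and get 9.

Invoking maze.move using dir: north, and get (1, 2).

I try maze.sense using dir: east, yielding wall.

Then maze.sense using dir: west, which returns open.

I run stack.push using x: west, — result: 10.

Calling maze.move using dir: west, → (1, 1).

I run maze.sense using dir: west, yielding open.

I try stack.push using x: west, — result: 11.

I call maze.move using dir: west, and see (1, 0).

I run maze.sense using dir: south, which returns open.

I invoke stack.push using x: south, and see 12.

Now I run maze.move using dir: south, : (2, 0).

Next I call maze.sense using dir: south, — result: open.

Using stack.push using x: south, and see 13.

Now I run maze.move using dir: south, : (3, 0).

Next I call maze.sense using dir: east, : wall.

I run stack.pop, : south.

Calling maze.move using dir: north, → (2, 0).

Then stack.pop, and see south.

I invoke maze.move using dir: north, → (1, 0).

Invoking maze.sense using dir: north, : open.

Invoking stack.push using x: north, : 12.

Using maze.move using dir: north, and observe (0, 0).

Invoking maze.sense using dir: east, : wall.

Calling stack.pop, which returns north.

Calling maze.move using dir: south, and get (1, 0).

Next I call stack.pop(), and observe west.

Next I call maze.move using dir: east, → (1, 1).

I try stack.pop, giving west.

Calling maze.move using dir: east, — result: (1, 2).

Using maze.sense using dir: north, and see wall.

I use stack.pop, : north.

Using maze.move using dir: south, and get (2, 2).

I run stack.pop, giving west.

Invoking maze.move using dir: east, which returns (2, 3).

I try stack.pop(), and see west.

I try maze.move using dir: east, and get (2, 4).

Next I call maze.sense using dir: north, → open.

Invoking stack.push using x: north, : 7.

I use maze.move using dir: north, yielding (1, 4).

Next I call maze.sense using dir: north, which returns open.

I try stack.push using x: north, and get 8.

Calling maze.move using dir: north, — result: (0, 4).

I use maze.sense using dir: west, yielding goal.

Calling maze.move using dir: west, and get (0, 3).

Answer: (0, 3)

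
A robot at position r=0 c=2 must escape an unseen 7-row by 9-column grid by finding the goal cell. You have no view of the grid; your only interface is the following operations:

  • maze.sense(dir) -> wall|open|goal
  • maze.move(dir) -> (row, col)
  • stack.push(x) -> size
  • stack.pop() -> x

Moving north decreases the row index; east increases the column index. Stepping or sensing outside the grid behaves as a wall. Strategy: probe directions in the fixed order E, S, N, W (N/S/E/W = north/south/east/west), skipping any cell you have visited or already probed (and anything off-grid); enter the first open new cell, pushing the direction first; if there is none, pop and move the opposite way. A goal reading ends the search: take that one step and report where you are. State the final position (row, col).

-> maze.sense(east)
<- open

-> stack.push(east)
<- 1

-> maze.move(east)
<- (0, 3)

-> maze.sense(east)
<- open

-> stack.push(east)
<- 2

-> maze.move(east)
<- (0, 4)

-> maze.sense(east)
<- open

-> stack.push(east)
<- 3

-> maze.move(east)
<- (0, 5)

-> maze.sense(east)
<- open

-> stack.push(east)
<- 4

-> maze.move(east)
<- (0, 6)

-> maze.sense(east)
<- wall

-> maze.sense(south)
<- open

-> stack.push(south)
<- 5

-> maze.move(south)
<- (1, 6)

-> maze.sense(east)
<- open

-> stack.push(east)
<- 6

-> maze.move(east)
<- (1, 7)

-> maze.sense(east)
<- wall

-> maze.sense(south)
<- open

-> stack.push(south)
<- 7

-> maze.move(south)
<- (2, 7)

-> maze.sense(east)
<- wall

-> maze.sense(south)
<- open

-> stack.push(south)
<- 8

-> maze.move(south)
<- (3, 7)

-> maze.sense(east)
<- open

-> stack.push(east)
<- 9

-> maze.move(east)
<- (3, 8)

-> maze.sense(south)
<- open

-> stack.push(south)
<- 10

-> maze.move(south)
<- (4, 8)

-> maze.sense(south)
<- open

-> stack.push(south)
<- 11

-> maze.move(south)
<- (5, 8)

-> maze.sense(south)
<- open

-> stack.push(south)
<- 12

-> maze.move(south)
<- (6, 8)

-> maze.sense(west)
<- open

-> stack.push(west)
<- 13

-> maze.move(west)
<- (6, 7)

-> maze.sense(north)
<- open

-> stack.push(north)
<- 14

-> maze.move(north)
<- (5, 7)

-> maze.sense(north)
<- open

-> stack.push(north)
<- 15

-> maze.move(north)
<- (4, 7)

-> maze.sense(west)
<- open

-> stack.push(west)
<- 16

-> maze.move(west)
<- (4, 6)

-> maze.sense(south)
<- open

-> stack.push(south)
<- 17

-> maze.move(south)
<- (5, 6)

-> maze.sense(south)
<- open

-> stack.push(south)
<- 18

-> maze.move(south)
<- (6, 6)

-> maze.sense(west)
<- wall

-> stack.pop()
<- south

-> maze.move(north)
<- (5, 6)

-> maze.sense(west)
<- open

-> stack.push(west)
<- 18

-> maze.move(west)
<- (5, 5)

-> maze.sense(north)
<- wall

-> maze.sense(west)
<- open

-> stack.push(west)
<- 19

-> maze.move(west)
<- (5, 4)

-> maze.sense(south)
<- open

-> stack.push(south)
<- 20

-> maze.move(south)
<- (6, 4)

-> maze.sense(west)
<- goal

-> maze.move(west)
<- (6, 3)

Answer: (6, 3)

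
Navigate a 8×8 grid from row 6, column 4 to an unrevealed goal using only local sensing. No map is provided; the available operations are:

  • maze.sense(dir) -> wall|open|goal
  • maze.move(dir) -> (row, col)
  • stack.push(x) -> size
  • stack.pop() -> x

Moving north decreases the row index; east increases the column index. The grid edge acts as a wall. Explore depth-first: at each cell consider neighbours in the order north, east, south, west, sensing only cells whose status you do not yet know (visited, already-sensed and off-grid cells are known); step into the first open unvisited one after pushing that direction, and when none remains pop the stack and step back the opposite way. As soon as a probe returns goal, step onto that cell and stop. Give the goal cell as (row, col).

[in] sense dir: north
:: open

[in] push x: north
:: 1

[in] move dir: north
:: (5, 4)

[in] sense dir: north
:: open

[in] push x: north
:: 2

[in] move dir: north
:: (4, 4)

[in] sense dir: north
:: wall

[in] sense dir: east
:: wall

[in] sense dir: west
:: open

[in] push x: west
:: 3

[in] move dir: west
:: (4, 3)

[in] sense dir: north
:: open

[in] push x: north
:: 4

[in] move dir: north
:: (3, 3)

[in] sense dir: north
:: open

[in] push x: north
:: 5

[in] move dir: north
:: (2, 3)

[in] sense dir: north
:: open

[in] push x: north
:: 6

[in] move dir: north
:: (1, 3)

[in] sense dir: north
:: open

[in] push x: north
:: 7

[in] move dir: north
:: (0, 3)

[in] sense dir: east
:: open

[in] push x: east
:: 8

[in] move dir: east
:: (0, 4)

[in] sense dir: east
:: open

[in] push x: east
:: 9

[in] move dir: east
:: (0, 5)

[in] sense dir: east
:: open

[in] push x: east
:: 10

[in] move dir: east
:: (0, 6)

[in] sense dir: east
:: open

[in] push x: east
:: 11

[in] move dir: east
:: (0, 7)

[in] sense dir: south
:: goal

[in] move dir: south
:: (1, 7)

Answer: (1, 7)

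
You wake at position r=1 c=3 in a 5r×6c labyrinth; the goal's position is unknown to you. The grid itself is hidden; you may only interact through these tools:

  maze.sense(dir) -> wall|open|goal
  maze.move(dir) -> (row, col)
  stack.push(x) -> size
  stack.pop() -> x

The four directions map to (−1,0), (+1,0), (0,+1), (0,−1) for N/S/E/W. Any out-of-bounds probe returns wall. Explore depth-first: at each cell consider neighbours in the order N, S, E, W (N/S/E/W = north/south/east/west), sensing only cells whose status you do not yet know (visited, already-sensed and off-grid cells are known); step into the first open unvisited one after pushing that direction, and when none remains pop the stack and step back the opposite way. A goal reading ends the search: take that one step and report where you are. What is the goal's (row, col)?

I invoke maze.sense with dir=north, and get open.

Next I call stack.push with x=north, and observe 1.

I use maze.move with dir=north, and see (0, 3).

Using maze.sense with dir=east, which returns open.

Now I run stack.push with x=east, and observe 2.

Next I call maze.move with dir=east, and observe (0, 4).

I try maze.sense with dir=south, and get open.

I call stack.push with x=south, and see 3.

I use maze.move with dir=south, and observe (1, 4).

I invoke maze.sense with dir=south, — result: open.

Calling stack.push with x=south, — result: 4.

I call maze.move with dir=south, : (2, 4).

Now I run maze.sense with dir=south, and see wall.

Next I call maze.sense with dir=east, : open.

Then stack.push with x=east, and get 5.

Calling maze.move with dir=east, → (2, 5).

Invoking maze.sense with dir=north, which returns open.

Then stack.push with x=north, giving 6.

I invoke maze.move with dir=north, yielding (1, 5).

Then maze.sense with dir=north, → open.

Now I run stack.push with x=north, giving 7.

Now I run maze.move with dir=north, yielding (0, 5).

Then stack.pop, which returns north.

I call maze.move with dir=south, giving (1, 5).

Then stack.pop, → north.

I invoke maze.move with dir=south, and get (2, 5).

I invoke maze.sense with dir=south, which returns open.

Now I run stack.push with x=south, yielding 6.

Using maze.move with dir=south, and get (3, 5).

I run maze.sense with dir=south, yielding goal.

Calling maze.move with dir=south, and observe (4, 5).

Answer: (4, 5)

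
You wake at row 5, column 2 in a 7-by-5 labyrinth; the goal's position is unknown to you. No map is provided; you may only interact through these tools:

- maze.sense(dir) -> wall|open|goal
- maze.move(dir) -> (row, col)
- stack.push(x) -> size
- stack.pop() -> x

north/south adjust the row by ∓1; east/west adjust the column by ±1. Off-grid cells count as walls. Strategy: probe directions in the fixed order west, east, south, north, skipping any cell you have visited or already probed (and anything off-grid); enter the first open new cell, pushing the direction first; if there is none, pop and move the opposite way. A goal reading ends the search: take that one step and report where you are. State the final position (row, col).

==> maze.sense(dir: west)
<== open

==> stack.push(x: west)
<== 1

==> maze.move(dir: west)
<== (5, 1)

==> maze.sense(dir: west)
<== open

==> stack.push(x: west)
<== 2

==> maze.move(dir: west)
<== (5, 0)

==> maze.sense(dir: south)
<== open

==> stack.push(x: south)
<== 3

==> maze.move(dir: south)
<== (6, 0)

==> maze.sense(dir: east)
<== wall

==> stack.pop()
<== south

==> maze.move(dir: north)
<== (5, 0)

==> maze.sense(dir: north)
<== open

==> stack.push(x: north)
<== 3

==> maze.move(dir: north)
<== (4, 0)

==> maze.sense(dir: east)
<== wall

==> maze.sense(dir: north)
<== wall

==> stack.pop()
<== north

==> maze.move(dir: south)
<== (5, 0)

==> stack.pop()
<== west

==> maze.move(dir: east)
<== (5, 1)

==> stack.pop()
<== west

==> maze.move(dir: east)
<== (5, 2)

==> maze.sense(dir: east)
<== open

==> stack.push(x: east)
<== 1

==> maze.move(dir: east)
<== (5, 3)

==> maze.sense(dir: east)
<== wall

==> maze.sense(dir: south)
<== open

==> stack.push(x: south)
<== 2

==> maze.move(dir: south)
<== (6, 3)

==> maze.sense(dir: west)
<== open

==> stack.push(x: west)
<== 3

==> maze.move(dir: west)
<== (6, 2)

==> stack.pop()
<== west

==> maze.move(dir: east)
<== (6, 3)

==> maze.sense(dir: east)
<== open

==> stack.push(x: east)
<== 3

==> maze.move(dir: east)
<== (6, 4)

==> stack.pop()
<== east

==> maze.move(dir: west)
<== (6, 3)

==> stack.pop()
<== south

==> maze.move(dir: north)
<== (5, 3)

==> maze.sense(dir: north)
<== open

==> stack.push(x: north)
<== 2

==> maze.move(dir: north)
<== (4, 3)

==> maze.sense(dir: west)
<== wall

==> maze.sense(dir: east)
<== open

==> stack.push(x: east)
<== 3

==> maze.move(dir: east)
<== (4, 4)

==> maze.sense(dir: north)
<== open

==> stack.push(x: north)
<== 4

==> maze.move(dir: north)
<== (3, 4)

==> maze.sense(dir: west)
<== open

==> stack.push(x: west)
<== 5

==> maze.move(dir: west)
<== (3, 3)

==> maze.sense(dir: west)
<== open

==> stack.push(x: west)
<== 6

==> maze.move(dir: west)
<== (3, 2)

==> maze.sense(dir: west)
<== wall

==> maze.sense(dir: north)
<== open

==> stack.push(x: north)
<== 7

==> maze.move(dir: north)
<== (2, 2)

==> maze.sense(dir: west)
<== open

==> stack.push(x: west)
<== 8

==> maze.move(dir: west)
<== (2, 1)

==> maze.sense(dir: west)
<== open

==> stack.push(x: west)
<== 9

==> maze.move(dir: west)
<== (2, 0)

==> maze.sense(dir: north)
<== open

==> stack.push(x: north)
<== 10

==> maze.move(dir: north)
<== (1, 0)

==> maze.sense(dir: east)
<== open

==> stack.push(x: east)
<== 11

==> maze.move(dir: east)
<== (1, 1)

==> maze.sense(dir: east)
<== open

==> stack.push(x: east)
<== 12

==> maze.move(dir: east)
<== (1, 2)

==> maze.sense(dir: east)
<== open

==> stack.push(x: east)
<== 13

==> maze.move(dir: east)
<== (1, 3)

==> maze.sense(dir: east)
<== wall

==> maze.sense(dir: south)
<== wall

==> maze.sense(dir: north)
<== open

==> stack.push(x: north)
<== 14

==> maze.move(dir: north)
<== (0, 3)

==> maze.sense(dir: west)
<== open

==> stack.push(x: west)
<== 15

==> maze.move(dir: west)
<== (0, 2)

==> maze.sense(dir: west)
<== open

==> stack.push(x: west)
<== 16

==> maze.move(dir: west)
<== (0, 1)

==> maze.sense(dir: west)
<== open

==> stack.push(x: west)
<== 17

==> maze.move(dir: west)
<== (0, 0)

==> stack.pop()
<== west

==> maze.move(dir: east)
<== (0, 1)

==> stack.pop()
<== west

==> maze.move(dir: east)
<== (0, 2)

==> stack.pop()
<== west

==> maze.move(dir: east)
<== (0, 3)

==> maze.sense(dir: east)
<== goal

==> maze.move(dir: east)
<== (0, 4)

Answer: (0, 4)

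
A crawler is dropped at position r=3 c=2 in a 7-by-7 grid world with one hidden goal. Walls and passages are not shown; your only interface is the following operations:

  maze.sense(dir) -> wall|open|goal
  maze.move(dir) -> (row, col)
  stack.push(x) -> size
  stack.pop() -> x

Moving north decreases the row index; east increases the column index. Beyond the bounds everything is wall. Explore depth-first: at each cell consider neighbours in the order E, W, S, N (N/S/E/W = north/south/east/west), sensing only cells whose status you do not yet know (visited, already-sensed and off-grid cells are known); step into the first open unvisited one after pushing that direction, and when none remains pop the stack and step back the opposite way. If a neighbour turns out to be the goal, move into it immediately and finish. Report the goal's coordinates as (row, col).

> sense east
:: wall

> sense west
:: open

> push west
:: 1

> move west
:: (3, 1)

> sense west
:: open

> push west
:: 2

> move west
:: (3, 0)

> sense south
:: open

> push south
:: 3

> move south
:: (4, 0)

> sense east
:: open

> push east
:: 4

> move east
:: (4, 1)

> sense east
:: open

> push east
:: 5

> move east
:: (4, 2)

> sense east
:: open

> push east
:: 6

> move east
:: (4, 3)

> sense east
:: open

> push east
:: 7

> move east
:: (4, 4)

> sense east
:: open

> push east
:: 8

> move east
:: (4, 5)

> sense east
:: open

> push east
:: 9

> move east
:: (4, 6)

> sense south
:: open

> push south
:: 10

> move south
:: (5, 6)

> sense west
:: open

> push west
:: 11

> move west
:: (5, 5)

> sense west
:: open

> push west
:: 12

> move west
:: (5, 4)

> sense west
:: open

> push west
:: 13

> move west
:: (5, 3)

> sense west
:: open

> push west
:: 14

> move west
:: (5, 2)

> sense west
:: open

> push west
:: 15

> move west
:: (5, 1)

> sense west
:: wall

> sense south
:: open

> push south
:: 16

> move south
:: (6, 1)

> sense east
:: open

> push east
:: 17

> move east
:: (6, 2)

> sense east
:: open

> push east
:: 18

> move east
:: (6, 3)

> sense east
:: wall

> pop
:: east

> move west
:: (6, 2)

> pop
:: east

> move west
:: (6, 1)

> sense west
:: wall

> pop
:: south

> move north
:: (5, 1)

> pop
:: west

> move east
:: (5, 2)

> pop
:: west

> move east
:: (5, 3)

> pop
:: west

> move east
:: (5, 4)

> pop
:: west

> move east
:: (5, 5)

> sense south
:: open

> push south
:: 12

> move south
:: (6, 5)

> sense east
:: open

> push east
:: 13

> move east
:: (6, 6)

> pop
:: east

> move west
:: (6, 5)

> pop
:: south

> move north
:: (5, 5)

> pop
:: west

> move east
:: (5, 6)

> pop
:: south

> move north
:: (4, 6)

> sense north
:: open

> push north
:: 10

> move north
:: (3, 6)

> sense west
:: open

> push west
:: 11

> move west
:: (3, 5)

> sense west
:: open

> push west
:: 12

> move west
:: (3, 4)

> sense north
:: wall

> pop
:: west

> move east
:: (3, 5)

> sense north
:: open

> push north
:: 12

> move north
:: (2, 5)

> sense east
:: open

> push east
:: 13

> move east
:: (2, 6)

> sense north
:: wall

> pop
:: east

> move west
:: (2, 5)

> sense north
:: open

> push north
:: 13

> move north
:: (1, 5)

> sense west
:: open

> push west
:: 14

> move west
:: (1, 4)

> sense west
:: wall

> sense north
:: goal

> move north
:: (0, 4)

Answer: (0, 4)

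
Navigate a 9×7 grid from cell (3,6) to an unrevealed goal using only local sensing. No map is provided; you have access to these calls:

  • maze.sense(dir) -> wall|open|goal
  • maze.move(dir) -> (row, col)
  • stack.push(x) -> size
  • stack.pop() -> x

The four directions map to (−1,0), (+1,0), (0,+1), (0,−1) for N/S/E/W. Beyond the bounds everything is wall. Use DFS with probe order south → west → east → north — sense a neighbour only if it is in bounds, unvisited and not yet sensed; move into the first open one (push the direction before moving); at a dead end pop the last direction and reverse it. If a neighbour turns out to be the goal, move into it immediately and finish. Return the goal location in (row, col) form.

[in] sense south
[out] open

[in] push south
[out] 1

[in] move south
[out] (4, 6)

[in] sense south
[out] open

[in] push south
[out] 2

[in] move south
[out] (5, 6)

[in] sense south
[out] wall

[in] sense west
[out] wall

[in] pop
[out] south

[in] move north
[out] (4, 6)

[in] sense west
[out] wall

[in] pop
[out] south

[in] move north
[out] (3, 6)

[in] sense west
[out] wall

[in] sense north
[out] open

[in] push north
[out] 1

[in] move north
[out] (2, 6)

[in] sense west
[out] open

[in] push west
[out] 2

[in] move west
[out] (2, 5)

[in] sense west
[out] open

[in] push west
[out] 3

[in] move west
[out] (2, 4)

[in] sense south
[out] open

[in] push south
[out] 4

[in] move south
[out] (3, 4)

[in] sense south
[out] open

[in] push south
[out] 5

[in] move south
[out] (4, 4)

[in] sense south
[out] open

[in] push south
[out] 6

[in] move south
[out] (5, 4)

[in] sense south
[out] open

[in] push south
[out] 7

[in] move south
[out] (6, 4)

[in] sense south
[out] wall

[in] sense west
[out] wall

[in] sense east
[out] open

[in] push east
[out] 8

[in] move east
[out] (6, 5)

[in] sense south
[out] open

[in] push south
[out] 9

[in] move south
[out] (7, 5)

[in] sense south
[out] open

[in] push south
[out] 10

[in] move south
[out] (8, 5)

[in] sense west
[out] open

[in] push west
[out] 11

[in] move west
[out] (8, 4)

[in] sense west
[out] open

[in] push west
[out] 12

[in] move west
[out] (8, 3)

[in] sense west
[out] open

[in] push west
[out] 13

[in] move west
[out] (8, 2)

[in] sense west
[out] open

[in] push west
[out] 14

[in] move west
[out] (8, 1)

[in] sense west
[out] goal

[in] move west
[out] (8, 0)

Answer: (8, 0)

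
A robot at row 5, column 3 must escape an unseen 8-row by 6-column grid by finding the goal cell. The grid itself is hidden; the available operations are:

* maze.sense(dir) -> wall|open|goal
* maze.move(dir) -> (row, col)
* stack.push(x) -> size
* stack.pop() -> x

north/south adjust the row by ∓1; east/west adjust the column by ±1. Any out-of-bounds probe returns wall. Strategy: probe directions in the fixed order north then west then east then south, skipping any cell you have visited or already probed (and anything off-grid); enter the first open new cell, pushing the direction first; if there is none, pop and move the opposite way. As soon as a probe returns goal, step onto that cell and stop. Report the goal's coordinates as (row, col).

-> maze.sense(dir='north')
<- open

-> stack.push(x='north')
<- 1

-> maze.move(dir='north')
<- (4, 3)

-> maze.sense(dir='north')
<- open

-> stack.push(x='north')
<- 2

-> maze.move(dir='north')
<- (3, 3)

-> maze.sense(dir='north')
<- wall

-> maze.sense(dir='west')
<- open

-> stack.push(x='west')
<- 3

-> maze.move(dir='west')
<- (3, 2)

-> maze.sense(dir='north')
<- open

-> stack.push(x='north')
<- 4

-> maze.move(dir='north')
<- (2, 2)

-> maze.sense(dir='north')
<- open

-> stack.push(x='north')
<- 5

-> maze.move(dir='north')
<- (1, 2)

-> maze.sense(dir='north')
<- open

-> stack.push(x='north')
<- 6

-> maze.move(dir='north')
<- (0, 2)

-> maze.sense(dir='west')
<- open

-> stack.push(x='west')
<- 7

-> maze.move(dir='west')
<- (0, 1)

-> maze.sense(dir='west')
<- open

-> stack.push(x='west')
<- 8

-> maze.move(dir='west')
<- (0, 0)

-> maze.sense(dir='south')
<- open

-> stack.push(x='south')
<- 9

-> maze.move(dir='south')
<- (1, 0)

-> maze.sense(dir='east')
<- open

-> stack.push(x='east')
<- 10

-> maze.move(dir='east')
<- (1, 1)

-> maze.sense(dir='south')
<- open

-> stack.push(x='south')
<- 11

-> maze.move(dir='south')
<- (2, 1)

-> maze.sense(dir='west')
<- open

-> stack.push(x='west')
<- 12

-> maze.move(dir='west')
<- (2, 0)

-> maze.sense(dir='south')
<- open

-> stack.push(x='south')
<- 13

-> maze.move(dir='south')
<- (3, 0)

-> maze.sense(dir='east')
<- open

-> stack.push(x='east')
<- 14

-> maze.move(dir='east')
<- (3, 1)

-> maze.sense(dir='south')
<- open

-> stack.push(x='south')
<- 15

-> maze.move(dir='south')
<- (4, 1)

-> maze.sense(dir='west')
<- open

-> stack.push(x='west')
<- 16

-> maze.move(dir='west')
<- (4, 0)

-> maze.sense(dir='south')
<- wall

-> stack.pop()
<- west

-> maze.move(dir='east')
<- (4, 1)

-> maze.sense(dir='east')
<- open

-> stack.push(x='east')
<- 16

-> maze.move(dir='east')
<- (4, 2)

-> maze.sense(dir='south')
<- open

-> stack.push(x='south')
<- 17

-> maze.move(dir='south')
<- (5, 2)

-> maze.sense(dir='west')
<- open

-> stack.push(x='west')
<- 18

-> maze.move(dir='west')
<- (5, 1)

-> maze.sense(dir='south')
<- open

-> stack.push(x='south')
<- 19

-> maze.move(dir='south')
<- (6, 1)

-> maze.sense(dir='west')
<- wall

-> maze.sense(dir='east')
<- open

-> stack.push(x='east')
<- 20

-> maze.move(dir='east')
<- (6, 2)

-> maze.sense(dir='east')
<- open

-> stack.push(x='east')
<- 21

-> maze.move(dir='east')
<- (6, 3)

-> maze.sense(dir='east')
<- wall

-> maze.sense(dir='south')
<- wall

-> stack.pop()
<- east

-> maze.move(dir='west')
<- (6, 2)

-> maze.sense(dir='south')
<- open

-> stack.push(x='south')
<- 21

-> maze.move(dir='south')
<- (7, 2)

-> maze.sense(dir='west')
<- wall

-> stack.pop()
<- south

-> maze.move(dir='north')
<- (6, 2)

-> stack.pop()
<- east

-> maze.move(dir='west')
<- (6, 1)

-> stack.pop()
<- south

-> maze.move(dir='north')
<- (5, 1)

-> stack.pop()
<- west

-> maze.move(dir='east')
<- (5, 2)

-> stack.pop()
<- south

-> maze.move(dir='north')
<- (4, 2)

-> stack.pop()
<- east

-> maze.move(dir='west')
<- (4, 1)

-> stack.pop()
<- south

-> maze.move(dir='north')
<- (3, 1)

-> stack.pop()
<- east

-> maze.move(dir='west')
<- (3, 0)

-> stack.pop()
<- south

-> maze.move(dir='north')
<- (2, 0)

-> stack.pop()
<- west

-> maze.move(dir='east')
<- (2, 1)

-> stack.pop()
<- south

-> maze.move(dir='north')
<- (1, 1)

-> stack.pop()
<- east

-> maze.move(dir='west')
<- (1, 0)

-> stack.pop()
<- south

-> maze.move(dir='north')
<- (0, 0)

-> stack.pop()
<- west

-> maze.move(dir='east')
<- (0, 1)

-> stack.pop()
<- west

-> maze.move(dir='east')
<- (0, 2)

-> maze.sense(dir='east')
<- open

-> stack.push(x='east')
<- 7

-> maze.move(dir='east')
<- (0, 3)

-> maze.sense(dir='east')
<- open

-> stack.push(x='east')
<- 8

-> maze.move(dir='east')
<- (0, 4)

-> maze.sense(dir='east')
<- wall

-> maze.sense(dir='south')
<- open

-> stack.push(x='south')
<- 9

-> maze.move(dir='south')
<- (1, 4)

-> maze.sense(dir='west')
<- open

-> stack.push(x='west')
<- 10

-> maze.move(dir='west')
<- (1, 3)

-> stack.pop()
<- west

-> maze.move(dir='east')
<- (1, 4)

-> maze.sense(dir='east')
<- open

-> stack.push(x='east')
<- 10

-> maze.move(dir='east')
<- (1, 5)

-> maze.sense(dir='south')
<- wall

-> stack.pop()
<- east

-> maze.move(dir='west')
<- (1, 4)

-> maze.sense(dir='south')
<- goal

-> maze.move(dir='south')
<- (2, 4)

Answer: (2, 4)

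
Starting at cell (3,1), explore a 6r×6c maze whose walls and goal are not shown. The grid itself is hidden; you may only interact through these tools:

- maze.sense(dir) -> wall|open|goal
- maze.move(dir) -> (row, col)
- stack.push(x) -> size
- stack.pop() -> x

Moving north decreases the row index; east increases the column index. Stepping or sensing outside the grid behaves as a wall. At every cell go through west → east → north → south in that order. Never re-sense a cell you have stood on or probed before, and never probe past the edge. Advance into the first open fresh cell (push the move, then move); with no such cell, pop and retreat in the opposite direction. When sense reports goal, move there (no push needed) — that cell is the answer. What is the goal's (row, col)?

I run sense with dir→west, and observe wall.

Invoking sense with dir→east, yielding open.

I try push with x→east, → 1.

I invoke move with dir→east, and get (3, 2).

Now I run sense with dir→east, giving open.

I call push with x→east, yielding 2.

Using move with dir→east, and observe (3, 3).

Then sense with dir→east, which returns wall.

I run sense with dir→north, → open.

I run push with x→north, → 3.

Next I call move with dir→north, → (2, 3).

Next I call sense with dir→west, : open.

Calling push with x→west, — result: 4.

I use move with dir→west, and get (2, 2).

I invoke sense with dir→west, — result: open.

Calling push with x→west, and get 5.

I invoke move with dir→west, — result: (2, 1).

Using sense with dir→west, : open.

Then push with x→west, → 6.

I try move with dir→west, and get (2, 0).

I try sense with dir→north, and get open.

Invoking push with x→north, yielding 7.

Next I call move with dir→north, and observe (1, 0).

Using sense with dir→east, and observe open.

Using push with x→east, which returns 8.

Then move with dir→east, and see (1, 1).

Using sense with dir→east, yielding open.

Then push with x→east, yielding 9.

I call move with dir→east, → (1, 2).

I run sense with dir→east, and see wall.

I run sense with dir→north, which returns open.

I use push with x→north, and see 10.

I invoke move with dir→north, and get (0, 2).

Invoking sense with dir→west, → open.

Calling push with x→west, yielding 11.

Then move with dir→west, yielding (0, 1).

I call sense with dir→west, → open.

I try push with x→west, — result: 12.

Next I call move with dir→west, and observe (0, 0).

I invoke pop, and get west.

I use move with dir→east, → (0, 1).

Using pop, — result: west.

I invoke move with dir→east, giving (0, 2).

Invoking sense with dir→east, which returns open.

I use push with x→east, which returns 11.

I try move with dir→east, → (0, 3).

I run sense with dir→east, → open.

Now I run push with x→east, which returns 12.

I invoke move with dir→east, which returns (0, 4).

Invoking sense with dir→east, : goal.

I invoke move with dir→east, and see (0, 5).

Answer: (0, 5)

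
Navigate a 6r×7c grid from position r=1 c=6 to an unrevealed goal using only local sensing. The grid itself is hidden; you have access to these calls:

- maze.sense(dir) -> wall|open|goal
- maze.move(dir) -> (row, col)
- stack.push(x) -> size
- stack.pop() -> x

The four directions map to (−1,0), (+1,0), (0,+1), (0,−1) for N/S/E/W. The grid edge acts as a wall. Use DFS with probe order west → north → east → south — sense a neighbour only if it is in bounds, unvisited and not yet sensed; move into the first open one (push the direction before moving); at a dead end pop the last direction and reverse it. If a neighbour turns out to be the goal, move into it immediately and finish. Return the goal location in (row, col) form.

>>> maze.sense west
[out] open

>>> stack.push west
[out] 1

>>> maze.move west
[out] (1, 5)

>>> maze.sense west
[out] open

>>> stack.push west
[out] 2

>>> maze.move west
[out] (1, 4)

>>> maze.sense west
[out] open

>>> stack.push west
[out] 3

>>> maze.move west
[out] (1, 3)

>>> maze.sense west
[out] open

>>> stack.push west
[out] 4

>>> maze.move west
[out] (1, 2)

>>> maze.sense west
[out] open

>>> stack.push west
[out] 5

>>> maze.move west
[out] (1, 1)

>>> maze.sense west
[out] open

>>> stack.push west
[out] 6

>>> maze.move west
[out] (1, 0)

>>> maze.sense north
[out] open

>>> stack.push north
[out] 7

>>> maze.move north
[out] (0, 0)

>>> maze.sense east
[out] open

>>> stack.push east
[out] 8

>>> maze.move east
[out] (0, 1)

>>> maze.sense east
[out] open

>>> stack.push east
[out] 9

>>> maze.move east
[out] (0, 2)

>>> maze.sense east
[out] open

>>> stack.push east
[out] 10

>>> maze.move east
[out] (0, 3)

>>> maze.sense east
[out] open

>>> stack.push east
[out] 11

>>> maze.move east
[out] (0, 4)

>>> maze.sense east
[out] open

>>> stack.push east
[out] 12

>>> maze.move east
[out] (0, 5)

>>> maze.sense east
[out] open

>>> stack.push east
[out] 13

>>> maze.move east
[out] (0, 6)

>>> stack.pop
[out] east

>>> maze.move west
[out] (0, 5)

>>> stack.pop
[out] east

>>> maze.move west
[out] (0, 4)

>>> stack.pop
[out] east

>>> maze.move west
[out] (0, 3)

>>> stack.pop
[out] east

>>> maze.move west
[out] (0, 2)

>>> stack.pop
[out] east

>>> maze.move west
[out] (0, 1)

>>> stack.pop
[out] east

>>> maze.move west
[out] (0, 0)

>>> stack.pop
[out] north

>>> maze.move south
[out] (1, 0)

>>> maze.sense south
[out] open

>>> stack.push south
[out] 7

>>> maze.move south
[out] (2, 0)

>>> maze.sense east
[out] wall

>>> maze.sense south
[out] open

>>> stack.push south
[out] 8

>>> maze.move south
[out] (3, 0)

>>> maze.sense east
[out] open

>>> stack.push east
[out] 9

>>> maze.move east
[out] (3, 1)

>>> maze.sense east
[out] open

>>> stack.push east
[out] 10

>>> maze.move east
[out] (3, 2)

>>> maze.sense north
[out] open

>>> stack.push north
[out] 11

>>> maze.move north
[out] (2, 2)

>>> maze.sense east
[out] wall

>>> stack.pop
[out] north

>>> maze.move south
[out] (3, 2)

>>> maze.sense east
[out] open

>>> stack.push east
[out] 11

>>> maze.move east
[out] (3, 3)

>>> maze.sense east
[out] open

>>> stack.push east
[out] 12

>>> maze.move east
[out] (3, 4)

>>> maze.sense north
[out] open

>>> stack.push north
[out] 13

>>> maze.move north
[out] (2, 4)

>>> maze.sense east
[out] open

>>> stack.push east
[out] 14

>>> maze.move east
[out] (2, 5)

>>> maze.sense east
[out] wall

>>> maze.sense south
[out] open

>>> stack.push south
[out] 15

>>> maze.move south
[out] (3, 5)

>>> maze.sense east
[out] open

>>> stack.push east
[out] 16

>>> maze.move east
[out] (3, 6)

>>> maze.sense south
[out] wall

>>> stack.pop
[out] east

>>> maze.move west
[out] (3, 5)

>>> maze.sense south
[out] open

>>> stack.push south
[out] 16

>>> maze.move south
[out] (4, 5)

>>> maze.sense west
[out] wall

>>> maze.sense south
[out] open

>>> stack.push south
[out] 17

>>> maze.move south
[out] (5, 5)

>>> maze.sense west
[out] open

>>> stack.push west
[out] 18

>>> maze.move west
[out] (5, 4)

>>> maze.sense west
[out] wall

>>> stack.pop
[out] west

>>> maze.move east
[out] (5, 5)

>>> maze.sense east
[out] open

>>> stack.push east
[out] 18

>>> maze.move east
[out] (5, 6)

>>> stack.pop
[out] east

>>> maze.move west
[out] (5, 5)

>>> stack.pop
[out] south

>>> maze.move north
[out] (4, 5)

>>> stack.pop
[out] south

>>> maze.move north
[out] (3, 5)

>>> stack.pop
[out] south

>>> maze.move north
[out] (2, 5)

>>> stack.pop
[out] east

>>> maze.move west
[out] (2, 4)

>>> stack.pop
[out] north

>>> maze.move south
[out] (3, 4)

>>> stack.pop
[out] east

>>> maze.move west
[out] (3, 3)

>>> maze.sense south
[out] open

>>> stack.push south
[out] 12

>>> maze.move south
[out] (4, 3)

>>> maze.sense west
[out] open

>>> stack.push west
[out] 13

>>> maze.move west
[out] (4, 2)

>>> maze.sense west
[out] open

>>> stack.push west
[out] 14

>>> maze.move west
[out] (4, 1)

>>> maze.sense west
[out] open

>>> stack.push west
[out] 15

>>> maze.move west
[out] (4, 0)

>>> maze.sense south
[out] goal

>>> maze.move south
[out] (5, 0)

Answer: (5, 0)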